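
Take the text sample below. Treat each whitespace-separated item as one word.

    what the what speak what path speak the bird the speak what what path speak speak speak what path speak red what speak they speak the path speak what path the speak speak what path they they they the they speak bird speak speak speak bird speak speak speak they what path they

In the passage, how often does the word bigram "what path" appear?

Scanning the 52 overlapping bigram windows for "what path":
  position 5–6: what path
  position 13–14: what path
  position 18–19: what path
  position 29–30: what path
  position 34–35: what path
  position 51–52: what path

6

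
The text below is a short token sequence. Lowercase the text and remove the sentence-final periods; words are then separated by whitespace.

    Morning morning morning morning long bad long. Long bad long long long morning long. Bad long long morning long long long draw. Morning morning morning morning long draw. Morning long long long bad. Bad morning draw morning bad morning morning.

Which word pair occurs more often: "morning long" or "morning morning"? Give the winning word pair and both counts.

"morning long": 5 occurrences
"morning morning": 7 occurrences

"morning morning" (7 vs 5)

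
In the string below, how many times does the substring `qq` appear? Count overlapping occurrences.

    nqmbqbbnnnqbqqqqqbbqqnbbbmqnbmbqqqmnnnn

Sliding a length-2 window over the 39 characters (38 positions):
  position 13–14: qq
  position 14–15: qq
  position 15–16: qq
  position 16–17: qq
  position 20–21: qq
  position 32–33: qq
  position 33–34: qq

7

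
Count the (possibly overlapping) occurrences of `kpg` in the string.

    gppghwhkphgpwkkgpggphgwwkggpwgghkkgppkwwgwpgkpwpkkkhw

Sliding a length-3 window over the 53 characters (51 positions):
  (no match at any position)

0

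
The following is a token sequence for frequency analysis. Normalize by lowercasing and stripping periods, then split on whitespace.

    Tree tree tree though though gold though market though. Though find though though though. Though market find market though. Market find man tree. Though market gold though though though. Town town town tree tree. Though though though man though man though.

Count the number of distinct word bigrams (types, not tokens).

19

41 tokens → 40 bigram windows in total.
Repeated bigrams (each contributes count−1 duplicates):
  though though: 9
  though market: 4
  tree though: 3
  tree tree: 3
  gold though: 2
  man though: 2
  market find: 2
  market though: 2
  … (2 more repeated)
21 duplicate windows → 40 − 21 = 19 distinct.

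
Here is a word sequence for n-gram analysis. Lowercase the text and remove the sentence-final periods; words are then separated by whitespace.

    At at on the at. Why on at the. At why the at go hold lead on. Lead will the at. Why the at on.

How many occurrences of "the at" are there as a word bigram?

5

Scanning the 24 overlapping bigram windows for "the at":
  position 4–5: the at
  position 9–10: the at
  position 12–13: the at
  position 20–21: the at
  position 23–24: the at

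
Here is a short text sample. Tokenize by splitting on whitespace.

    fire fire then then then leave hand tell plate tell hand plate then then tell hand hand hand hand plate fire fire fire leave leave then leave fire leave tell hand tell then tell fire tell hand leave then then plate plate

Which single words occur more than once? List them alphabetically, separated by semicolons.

fire; hand; leave; plate; tell; then

Unigram counts meeting the condition (more than once):
  fire: 7
  hand: 8
  leave: 6
  plate: 5
  tell: 7
  then: 9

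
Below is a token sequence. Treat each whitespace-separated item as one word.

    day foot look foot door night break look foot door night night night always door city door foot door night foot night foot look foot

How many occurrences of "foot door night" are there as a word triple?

3

Scanning the 23 overlapping trigram windows for "foot door night":
  position 4–6: foot door night
  position 9–11: foot door night
  position 18–20: foot door night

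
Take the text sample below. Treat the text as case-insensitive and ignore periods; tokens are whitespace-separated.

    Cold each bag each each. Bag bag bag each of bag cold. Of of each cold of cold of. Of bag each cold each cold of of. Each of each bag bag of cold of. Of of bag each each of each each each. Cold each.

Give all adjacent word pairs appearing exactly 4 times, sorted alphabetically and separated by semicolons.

bag each; each cold; each each; of each

Bigram counts meeting the condition (exactly 4 times):
  bag each: 4
  each cold: 4
  each each: 4
  of each: 4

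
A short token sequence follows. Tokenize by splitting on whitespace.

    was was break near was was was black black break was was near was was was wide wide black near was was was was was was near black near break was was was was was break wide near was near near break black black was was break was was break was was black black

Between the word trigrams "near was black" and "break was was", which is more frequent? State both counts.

"near was black": 0 occurrences
"break was was": 4 occurrences

"break was was" (4 vs 0)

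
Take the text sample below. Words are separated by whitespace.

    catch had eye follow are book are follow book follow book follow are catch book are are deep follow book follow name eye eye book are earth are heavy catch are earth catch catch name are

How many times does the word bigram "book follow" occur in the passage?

3

Scanning the 35 overlapping bigram windows for "book follow":
  position 9–10: book follow
  position 11–12: book follow
  position 20–21: book follow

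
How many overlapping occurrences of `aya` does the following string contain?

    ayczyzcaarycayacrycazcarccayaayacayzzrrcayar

4

Sliding a length-3 window over the 44 characters (42 positions):
  position 13–15: aya
  position 27–29: aya
  position 30–32: aya
  position 41–43: aya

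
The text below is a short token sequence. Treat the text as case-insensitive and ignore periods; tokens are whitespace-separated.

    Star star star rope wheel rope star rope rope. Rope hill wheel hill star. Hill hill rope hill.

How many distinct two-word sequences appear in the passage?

13

18 tokens → 17 bigram windows in total.
Repeated bigrams (each contributes count−1 duplicates):
  rope hill: 2
  rope rope: 2
  star rope: 2
  star star: 2
4 duplicate windows → 17 − 4 = 13 distinct.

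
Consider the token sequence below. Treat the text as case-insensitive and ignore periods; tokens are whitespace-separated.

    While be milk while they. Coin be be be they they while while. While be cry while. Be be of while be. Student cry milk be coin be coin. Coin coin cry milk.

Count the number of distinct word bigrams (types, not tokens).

22

33 tokens → 32 bigram windows in total.
Repeated bigrams (each contributes count−1 duplicates):
  while be: 4
  be be: 3
  be coin: 2
  coin be: 2
  coin coin: 2
  cry milk: 2
  while while: 2
10 duplicate windows → 32 − 10 = 22 distinct.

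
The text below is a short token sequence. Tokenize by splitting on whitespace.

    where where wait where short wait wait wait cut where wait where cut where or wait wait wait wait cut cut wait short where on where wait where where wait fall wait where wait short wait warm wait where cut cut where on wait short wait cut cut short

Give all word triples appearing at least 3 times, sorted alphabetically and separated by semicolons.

Trigram counts meeting the condition (at least 3 times):
  wait wait wait: 3
  where wait where: 3

wait wait wait; where wait where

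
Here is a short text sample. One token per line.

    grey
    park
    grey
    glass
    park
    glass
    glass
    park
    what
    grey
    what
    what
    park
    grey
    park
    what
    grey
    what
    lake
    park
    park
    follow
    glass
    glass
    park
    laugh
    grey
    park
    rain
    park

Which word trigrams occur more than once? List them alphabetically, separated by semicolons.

Trigram counts meeting the condition (more than once):
  glass glass park: 2
  park what grey: 2
  what grey what: 2

glass glass park; park what grey; what grey what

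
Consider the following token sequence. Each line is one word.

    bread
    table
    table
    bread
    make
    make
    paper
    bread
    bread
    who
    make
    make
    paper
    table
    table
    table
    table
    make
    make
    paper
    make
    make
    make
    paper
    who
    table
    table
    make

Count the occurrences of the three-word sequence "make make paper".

4

Scanning the 26 overlapping trigram windows for "make make paper":
  position 5–7: make make paper
  position 11–13: make make paper
  position 18–20: make make paper
  position 22–24: make make paper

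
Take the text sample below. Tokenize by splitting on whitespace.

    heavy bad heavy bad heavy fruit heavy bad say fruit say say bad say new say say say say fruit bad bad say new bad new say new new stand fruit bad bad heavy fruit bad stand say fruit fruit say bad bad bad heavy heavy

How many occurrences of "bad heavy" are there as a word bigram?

Scanning the 45 overlapping bigram windows for "bad heavy":
  position 2–3: bad heavy
  position 4–5: bad heavy
  position 33–34: bad heavy
  position 44–45: bad heavy

4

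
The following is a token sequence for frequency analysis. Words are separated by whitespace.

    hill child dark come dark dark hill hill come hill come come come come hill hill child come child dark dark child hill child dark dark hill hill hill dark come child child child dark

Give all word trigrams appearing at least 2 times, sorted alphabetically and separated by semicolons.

child dark dark; come come come; dark dark hill; dark hill hill; hill child dark

Trigram counts meeting the condition (at least 2 times):
  child dark dark: 2
  come come come: 2
  dark dark hill: 2
  dark hill hill: 2
  hill child dark: 2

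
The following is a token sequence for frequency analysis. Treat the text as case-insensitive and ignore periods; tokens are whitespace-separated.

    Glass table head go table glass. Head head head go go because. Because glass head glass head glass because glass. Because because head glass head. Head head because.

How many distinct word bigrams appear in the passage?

15

28 tokens → 27 bigram windows in total.
Repeated bigrams (each contributes count−1 duplicates):
  glass head: 4
  head head: 4
  head glass: 3
  because because: 2
  because glass: 2
  glass because: 2
  head go: 2
12 duplicate windows → 27 − 12 = 15 distinct.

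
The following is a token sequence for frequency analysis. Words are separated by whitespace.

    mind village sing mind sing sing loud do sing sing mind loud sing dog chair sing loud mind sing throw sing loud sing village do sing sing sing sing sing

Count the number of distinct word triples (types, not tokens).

30 tokens → 28 trigram windows in total.
Repeated trigrams (each contributes count−1 duplicates):
  sing sing sing: 3
  do sing sing: 2
3 duplicate windows → 28 − 3 = 25 distinct.

25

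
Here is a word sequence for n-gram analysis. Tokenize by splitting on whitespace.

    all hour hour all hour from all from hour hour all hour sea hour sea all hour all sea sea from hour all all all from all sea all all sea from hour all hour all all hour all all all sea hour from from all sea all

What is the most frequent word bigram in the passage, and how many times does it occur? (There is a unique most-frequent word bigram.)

Bigram frequencies (highest first):
  hour all: 7
  all hour: 6
  all all: 6
  all sea: 5
  from all: 3
  from hour: 3
  … (9 more, each ≤ 3)

"hour all", 7 times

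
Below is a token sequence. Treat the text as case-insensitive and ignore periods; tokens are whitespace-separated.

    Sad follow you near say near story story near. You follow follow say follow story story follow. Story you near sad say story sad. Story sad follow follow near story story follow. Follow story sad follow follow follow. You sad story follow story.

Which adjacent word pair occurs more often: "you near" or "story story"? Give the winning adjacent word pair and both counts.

"you near": 2 occurrences
"story story": 3 occurrences

"story story" (3 vs 2)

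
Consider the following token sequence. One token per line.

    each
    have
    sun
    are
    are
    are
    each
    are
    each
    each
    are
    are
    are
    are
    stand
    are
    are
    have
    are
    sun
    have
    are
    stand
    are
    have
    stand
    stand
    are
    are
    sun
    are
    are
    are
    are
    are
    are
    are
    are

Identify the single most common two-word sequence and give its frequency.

Bigram frequencies (highest first):
  are are: 14
  stand are: 3
  sun are: 2
  are each: 2
  each are: 2
  are stand: 2
  … (9 more, each ≤ 2)

"are are", 14 times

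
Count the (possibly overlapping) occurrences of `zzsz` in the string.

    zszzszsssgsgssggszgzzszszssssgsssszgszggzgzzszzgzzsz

4

Sliding a length-4 window over the 52 characters (49 positions):
  position 3–6: zzsz
  position 20–23: zzsz
  position 43–46: zzsz
  position 49–52: zzsz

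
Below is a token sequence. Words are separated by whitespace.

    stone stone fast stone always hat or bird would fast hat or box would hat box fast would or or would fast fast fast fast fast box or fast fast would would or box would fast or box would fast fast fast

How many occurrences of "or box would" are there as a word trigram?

Scanning the 40 overlapping trigram windows for "or box would":
  position 12–14: or box would
  position 33–35: or box would
  position 37–39: or box would

3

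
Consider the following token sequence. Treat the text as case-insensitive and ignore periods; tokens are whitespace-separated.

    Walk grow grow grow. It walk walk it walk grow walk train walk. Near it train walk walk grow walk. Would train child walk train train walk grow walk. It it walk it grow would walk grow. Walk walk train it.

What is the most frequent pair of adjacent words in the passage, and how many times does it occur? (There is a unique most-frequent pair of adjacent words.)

Bigram frequencies (highest first):
  walk grow: 5
  grow walk: 4
  it walk: 3
  walk walk: 3
  walk it: 3
  walk train: 3
  … (16 more, each ≤ 3)

"walk grow", 5 times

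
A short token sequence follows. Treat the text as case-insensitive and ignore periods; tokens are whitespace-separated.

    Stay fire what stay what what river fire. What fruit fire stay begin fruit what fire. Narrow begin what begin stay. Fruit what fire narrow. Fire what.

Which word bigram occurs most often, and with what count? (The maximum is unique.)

Bigram frequencies (highest first):
  fire what: 3
  fruit what: 2
  what fire: 2
  fire narrow: 2
  stay fire: 1
  what stay: 1
  … (15 more, each ≤ 1)

"fire what", 3 times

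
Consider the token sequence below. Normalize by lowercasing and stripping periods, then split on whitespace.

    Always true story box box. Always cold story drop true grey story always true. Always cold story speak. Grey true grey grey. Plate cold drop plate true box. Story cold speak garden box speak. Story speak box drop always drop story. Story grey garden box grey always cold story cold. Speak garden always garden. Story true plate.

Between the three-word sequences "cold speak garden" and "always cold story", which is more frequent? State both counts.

"cold speak garden": 2 occurrences
"always cold story": 3 occurrences

"always cold story" (3 vs 2)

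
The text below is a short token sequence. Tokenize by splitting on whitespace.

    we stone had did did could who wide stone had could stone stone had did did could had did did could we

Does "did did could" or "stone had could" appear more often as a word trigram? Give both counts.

"did did could": 3 occurrences
"stone had could": 1 occurrence

"did did could" (3 vs 1)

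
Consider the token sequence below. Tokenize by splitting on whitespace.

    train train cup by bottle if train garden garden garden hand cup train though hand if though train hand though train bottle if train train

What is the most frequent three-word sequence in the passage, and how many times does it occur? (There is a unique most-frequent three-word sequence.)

"bottle if train", 2 times

Trigram frequencies (highest first):
  bottle if train: 2
  train train cup: 1
  train cup by: 1
  cup by bottle: 1
  by bottle if: 1
  if train garden: 1
  … (16 more, each ≤ 1)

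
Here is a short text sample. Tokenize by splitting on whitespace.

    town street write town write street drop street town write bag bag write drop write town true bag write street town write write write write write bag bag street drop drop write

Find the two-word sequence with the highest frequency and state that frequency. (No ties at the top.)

"write write", 4 times

Bigram frequencies (highest first):
  write write: 4
  town write: 3
  write town: 2
  write street: 2
  street drop: 2
  street town: 2
  … (12 more, each ≤ 2)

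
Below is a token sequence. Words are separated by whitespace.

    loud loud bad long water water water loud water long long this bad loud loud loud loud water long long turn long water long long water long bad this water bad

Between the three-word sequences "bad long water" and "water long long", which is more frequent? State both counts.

"bad long water": 1 occurrence
"water long long": 3 occurrences

"water long long" (3 vs 1)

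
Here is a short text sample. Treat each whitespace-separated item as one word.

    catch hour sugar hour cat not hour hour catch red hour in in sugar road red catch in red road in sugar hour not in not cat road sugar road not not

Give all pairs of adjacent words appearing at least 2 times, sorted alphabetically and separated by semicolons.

in sugar; sugar hour; sugar road

Bigram counts meeting the condition (at least 2 times):
  in sugar: 2
  sugar hour: 2
  sugar road: 2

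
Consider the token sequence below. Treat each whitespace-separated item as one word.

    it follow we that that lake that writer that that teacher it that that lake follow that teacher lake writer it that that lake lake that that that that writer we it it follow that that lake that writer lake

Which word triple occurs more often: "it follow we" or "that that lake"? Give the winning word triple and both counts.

"it follow we": 1 occurrence
"that that lake": 4 occurrences

"that that lake" (4 vs 1)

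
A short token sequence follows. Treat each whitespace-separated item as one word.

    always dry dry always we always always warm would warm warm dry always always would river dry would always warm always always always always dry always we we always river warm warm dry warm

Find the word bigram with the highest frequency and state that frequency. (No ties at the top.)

Bigram frequencies (highest first):
  always always: 5
  dry always: 3
  always dry: 2
  always we: 2
  we always: 2
  always warm: 2
  … (15 more, each ≤ 2)

"always always", 5 times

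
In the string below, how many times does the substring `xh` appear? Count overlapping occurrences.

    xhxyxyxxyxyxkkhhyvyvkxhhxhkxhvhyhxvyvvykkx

4

Sliding a length-2 window over the 42 characters (41 positions):
  position 1–2: xh
  position 22–23: xh
  position 25–26: xh
  position 28–29: xh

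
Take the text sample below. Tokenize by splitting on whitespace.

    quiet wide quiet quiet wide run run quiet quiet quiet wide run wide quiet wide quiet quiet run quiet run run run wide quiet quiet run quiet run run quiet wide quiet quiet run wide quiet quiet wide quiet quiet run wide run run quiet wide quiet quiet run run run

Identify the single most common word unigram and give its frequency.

Unigram frequencies (highest first):
  quiet: 23
  run: 17
  wide: 11

"quiet", 23 times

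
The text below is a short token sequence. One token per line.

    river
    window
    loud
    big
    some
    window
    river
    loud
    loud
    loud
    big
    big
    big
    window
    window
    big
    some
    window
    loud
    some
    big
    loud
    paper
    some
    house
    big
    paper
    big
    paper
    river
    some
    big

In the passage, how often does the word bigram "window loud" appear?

Scanning the 31 overlapping bigram windows for "window loud":
  position 2–3: window loud
  position 18–19: window loud

2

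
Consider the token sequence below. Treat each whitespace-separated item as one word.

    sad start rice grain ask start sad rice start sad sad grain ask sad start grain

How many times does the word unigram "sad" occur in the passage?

Scanning the 16 tokens for "sad":
  position 1: sad
  position 7: sad
  position 10: sad
  position 11: sad
  position 14: sad

5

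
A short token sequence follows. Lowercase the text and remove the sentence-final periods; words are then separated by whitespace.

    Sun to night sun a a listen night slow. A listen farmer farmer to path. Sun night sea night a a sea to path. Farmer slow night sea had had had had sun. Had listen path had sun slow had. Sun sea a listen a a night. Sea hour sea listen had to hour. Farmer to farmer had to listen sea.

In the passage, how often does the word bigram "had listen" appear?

Scanning the 60 overlapping bigram windows for "had listen":
  position 34–35: had listen

1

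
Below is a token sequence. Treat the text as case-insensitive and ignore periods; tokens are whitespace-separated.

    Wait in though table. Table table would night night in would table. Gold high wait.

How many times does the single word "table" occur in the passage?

Scanning the 15 tokens for "table":
  position 4: table
  position 5: table
  position 6: table
  position 12: table

4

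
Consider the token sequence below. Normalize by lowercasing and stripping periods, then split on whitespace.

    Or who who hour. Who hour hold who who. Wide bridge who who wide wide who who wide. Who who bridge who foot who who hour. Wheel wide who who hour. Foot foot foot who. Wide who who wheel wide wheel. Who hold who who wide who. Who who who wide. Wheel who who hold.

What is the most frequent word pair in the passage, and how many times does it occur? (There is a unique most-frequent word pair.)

"who who", 13 times

Bigram frequencies (highest first):
  who who: 13
  who wide: 6
  wide who: 5
  who hour: 4
  hold who: 2
  bridge who: 2
  … (16 more, each ≤ 2)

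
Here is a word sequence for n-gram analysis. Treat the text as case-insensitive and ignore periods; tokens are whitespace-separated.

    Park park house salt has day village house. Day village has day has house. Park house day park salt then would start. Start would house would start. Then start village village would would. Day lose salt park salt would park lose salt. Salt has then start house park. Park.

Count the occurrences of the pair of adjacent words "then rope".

0

Scanning the 48 overlapping bigram windows for "then rope":
  (none found)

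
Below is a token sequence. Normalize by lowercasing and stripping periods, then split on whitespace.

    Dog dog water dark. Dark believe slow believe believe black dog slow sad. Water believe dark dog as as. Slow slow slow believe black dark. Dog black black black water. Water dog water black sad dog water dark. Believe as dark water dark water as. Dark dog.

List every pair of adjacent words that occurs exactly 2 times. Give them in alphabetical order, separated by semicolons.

Bigram counts meeting the condition (exactly 2 times):
  as dark: 2
  believe black: 2
  black black: 2
  dark believe: 2
  dark water: 2
  slow believe: 2
  slow slow: 2

as dark; believe black; black black; dark believe; dark water; slow believe; slow slow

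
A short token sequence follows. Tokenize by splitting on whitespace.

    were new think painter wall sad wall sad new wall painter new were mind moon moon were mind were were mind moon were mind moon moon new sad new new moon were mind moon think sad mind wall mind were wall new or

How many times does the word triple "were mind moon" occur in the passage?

4

Scanning the 41 overlapping trigram windows for "were mind moon":
  position 13–15: were mind moon
  position 20–22: were mind moon
  position 23–25: were mind moon
  position 32–34: were mind moon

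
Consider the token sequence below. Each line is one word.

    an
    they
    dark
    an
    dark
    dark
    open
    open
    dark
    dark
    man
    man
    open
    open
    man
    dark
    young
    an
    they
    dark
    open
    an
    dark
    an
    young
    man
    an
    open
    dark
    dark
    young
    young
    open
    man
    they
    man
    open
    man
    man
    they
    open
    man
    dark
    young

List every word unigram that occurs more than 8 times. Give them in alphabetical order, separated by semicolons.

dark; man; open

Unigram counts meeting the condition (more than 8 times):
  dark: 11
  man: 9
  open: 9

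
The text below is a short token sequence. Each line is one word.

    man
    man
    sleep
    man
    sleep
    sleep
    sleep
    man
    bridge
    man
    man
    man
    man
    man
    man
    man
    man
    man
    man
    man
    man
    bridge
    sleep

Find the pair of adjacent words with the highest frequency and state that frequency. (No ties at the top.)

Bigram frequencies (highest first):
  man man: 12
  man sleep: 2
  sleep man: 2
  sleep sleep: 2
  man bridge: 2
  bridge man: 1
  … (1 more, each ≤ 1)

"man man", 12 times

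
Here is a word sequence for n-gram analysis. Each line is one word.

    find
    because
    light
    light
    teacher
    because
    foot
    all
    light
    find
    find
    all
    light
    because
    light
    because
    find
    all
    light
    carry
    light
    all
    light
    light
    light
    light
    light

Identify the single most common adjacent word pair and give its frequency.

"light light", 5 times

Bigram frequencies (highest first):
  light light: 5
  all light: 4
  because light: 2
  find all: 2
  light because: 2
  find because: 1
  … (10 more, each ≤ 1)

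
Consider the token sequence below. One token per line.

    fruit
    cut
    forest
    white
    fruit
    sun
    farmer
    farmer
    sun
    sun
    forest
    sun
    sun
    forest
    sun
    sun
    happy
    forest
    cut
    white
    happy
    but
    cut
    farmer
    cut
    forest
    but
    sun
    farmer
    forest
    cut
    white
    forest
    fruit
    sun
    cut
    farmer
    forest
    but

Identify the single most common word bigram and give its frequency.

"sun sun", 3 times

Bigram frequencies (highest first):
  sun sun: 3
  cut forest: 2
  fruit sun: 2
  sun farmer: 2
  sun forest: 2
  forest sun: 2
  … (20 more, each ≤ 2)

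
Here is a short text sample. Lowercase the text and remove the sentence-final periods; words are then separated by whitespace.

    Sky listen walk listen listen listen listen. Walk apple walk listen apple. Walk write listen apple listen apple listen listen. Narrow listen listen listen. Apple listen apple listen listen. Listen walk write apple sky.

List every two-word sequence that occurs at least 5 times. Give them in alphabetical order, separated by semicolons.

Bigram counts meeting the condition (at least 5 times):
  listen apple: 5
  listen listen: 8

listen apple; listen listen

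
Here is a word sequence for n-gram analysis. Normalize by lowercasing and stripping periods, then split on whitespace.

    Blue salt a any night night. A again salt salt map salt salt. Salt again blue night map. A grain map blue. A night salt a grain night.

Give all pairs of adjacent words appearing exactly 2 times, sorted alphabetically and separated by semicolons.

a grain; salt a

Bigram counts meeting the condition (exactly 2 times):
  a grain: 2
  salt a: 2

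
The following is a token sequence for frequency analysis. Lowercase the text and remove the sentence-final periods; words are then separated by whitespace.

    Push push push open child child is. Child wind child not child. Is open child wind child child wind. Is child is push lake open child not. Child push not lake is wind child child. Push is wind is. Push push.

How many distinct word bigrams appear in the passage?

21

41 tokens → 40 bigram windows in total.
Repeated bigrams (each contributes count−1 duplicates):
  child child: 3
  child is: 3
  child wind: 3
  open child: 3
  push push: 3
  wind child: 3
  child not: 2
  child push: 2
  … (5 more repeated)
19 duplicate windows → 40 − 19 = 21 distinct.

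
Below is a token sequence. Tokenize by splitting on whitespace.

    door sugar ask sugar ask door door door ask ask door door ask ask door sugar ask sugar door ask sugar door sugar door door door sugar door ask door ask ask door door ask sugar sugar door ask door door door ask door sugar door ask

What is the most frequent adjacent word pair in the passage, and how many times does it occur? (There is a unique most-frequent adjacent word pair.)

"door ask", 9 times

Bigram frequencies (highest first):
  door ask: 9
  door door: 8
  ask door: 7
  sugar door: 6
  door sugar: 5
  ask sugar: 4
  … (3 more, each ≤ 3)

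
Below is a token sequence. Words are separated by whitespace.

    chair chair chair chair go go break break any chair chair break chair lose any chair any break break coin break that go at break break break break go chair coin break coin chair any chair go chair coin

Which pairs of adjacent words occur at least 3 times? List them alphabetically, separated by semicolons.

any chair; break break; chair chair

Bigram counts meeting the condition (at least 3 times):
  any chair: 3
  break break: 5
  chair chair: 4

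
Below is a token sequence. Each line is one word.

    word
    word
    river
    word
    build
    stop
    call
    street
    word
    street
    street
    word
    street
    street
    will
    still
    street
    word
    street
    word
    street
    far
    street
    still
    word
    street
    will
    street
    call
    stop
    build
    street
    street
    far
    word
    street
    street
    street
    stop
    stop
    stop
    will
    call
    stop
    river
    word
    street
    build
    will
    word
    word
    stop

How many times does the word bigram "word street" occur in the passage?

7

Scanning the 51 overlapping bigram windows for "word street":
  position 9–10: word street
  position 12–13: word street
  position 18–19: word street
  position 20–21: word street
  position 25–26: word street
  position 35–36: word street
  position 46–47: word street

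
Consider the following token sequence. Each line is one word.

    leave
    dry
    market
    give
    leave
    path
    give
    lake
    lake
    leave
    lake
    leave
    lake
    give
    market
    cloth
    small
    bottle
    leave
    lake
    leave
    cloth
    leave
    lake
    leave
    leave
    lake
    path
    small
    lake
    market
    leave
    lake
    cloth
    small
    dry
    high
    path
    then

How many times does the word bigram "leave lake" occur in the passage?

6

Scanning the 38 overlapping bigram windows for "leave lake":
  position 10–11: leave lake
  position 12–13: leave lake
  position 19–20: leave lake
  position 23–24: leave lake
  position 26–27: leave lake
  position 32–33: leave lake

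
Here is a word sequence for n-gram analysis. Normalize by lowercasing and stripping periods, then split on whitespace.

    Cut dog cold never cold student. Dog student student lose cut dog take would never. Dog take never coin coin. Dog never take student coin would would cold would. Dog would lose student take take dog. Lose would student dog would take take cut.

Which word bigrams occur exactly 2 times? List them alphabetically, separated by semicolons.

Bigram counts meeting the condition (exactly 2 times):
  cut dog: 2
  dog take: 2
  dog would: 2
  student dog: 2
  take take: 2

cut dog; dog take; dog would; student dog; take take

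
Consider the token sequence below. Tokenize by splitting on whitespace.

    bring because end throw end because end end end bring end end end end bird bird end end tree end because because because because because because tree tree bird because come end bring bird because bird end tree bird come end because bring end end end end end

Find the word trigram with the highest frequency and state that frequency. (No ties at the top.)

Trigram frequencies (highest first):
  end end end: 6
  because because because: 4
  bring end end: 2
  bring because end: 1
  because end throw: 1
  end throw end: 1
  … (31 more, each ≤ 1)

"end end end", 6 times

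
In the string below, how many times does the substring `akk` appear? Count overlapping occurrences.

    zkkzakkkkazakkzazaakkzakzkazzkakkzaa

4

Sliding a length-3 window over the 36 characters (34 positions):
  position 5–7: akk
  position 12–14: akk
  position 19–21: akk
  position 31–33: akk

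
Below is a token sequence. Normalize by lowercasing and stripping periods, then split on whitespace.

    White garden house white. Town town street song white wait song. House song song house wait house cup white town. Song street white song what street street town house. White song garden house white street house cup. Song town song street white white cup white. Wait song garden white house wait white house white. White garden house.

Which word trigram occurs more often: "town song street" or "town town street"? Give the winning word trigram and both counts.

"town song street": 2 occurrences
"town town street": 1 occurrence

"town song street" (2 vs 1)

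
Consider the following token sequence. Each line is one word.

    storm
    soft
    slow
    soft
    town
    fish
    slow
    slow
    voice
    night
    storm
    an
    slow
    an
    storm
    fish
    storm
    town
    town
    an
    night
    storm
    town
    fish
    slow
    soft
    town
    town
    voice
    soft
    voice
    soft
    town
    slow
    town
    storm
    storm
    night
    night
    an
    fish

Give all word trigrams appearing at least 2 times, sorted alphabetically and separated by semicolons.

Trigram counts meeting the condition (at least 2 times):
  slow soft town: 2
  town fish slow: 2

slow soft town; town fish slow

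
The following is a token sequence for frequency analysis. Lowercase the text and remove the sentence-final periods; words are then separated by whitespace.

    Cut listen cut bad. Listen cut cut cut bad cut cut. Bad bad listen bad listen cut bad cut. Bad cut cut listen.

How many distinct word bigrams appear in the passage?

8

23 tokens → 22 bigram windows in total.
Repeated bigrams (each contributes count−1 duplicates):
  cut bad: 5
  cut cut: 4
  bad cut: 3
  bad listen: 3
  listen cut: 3
  cut listen: 2
14 duplicate windows → 22 − 14 = 8 distinct.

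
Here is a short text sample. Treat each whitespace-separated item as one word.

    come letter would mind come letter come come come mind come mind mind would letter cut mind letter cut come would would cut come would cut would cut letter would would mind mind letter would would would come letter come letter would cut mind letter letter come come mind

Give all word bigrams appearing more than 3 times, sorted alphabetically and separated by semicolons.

come letter; letter would; would cut; would would

Bigram counts meeting the condition (more than 3 times):
  come letter: 4
  letter would: 4
  would cut: 4
  would would: 4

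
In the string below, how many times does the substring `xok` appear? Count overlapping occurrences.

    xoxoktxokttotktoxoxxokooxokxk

Sliding a length-3 window over the 29 characters (27 positions):
  position 3–5: xok
  position 7–9: xok
  position 20–22: xok
  position 25–27: xok

4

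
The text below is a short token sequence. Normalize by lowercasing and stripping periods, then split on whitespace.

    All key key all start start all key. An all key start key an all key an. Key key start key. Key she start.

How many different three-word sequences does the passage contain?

24 tokens → 22 trigram windows in total.
Repeated trigrams (each contributes count−1 duplicates):
  all key an: 2
  an all key: 2
  key an all: 2
  key start key: 2
4 duplicate windows → 22 − 4 = 18 distinct.

18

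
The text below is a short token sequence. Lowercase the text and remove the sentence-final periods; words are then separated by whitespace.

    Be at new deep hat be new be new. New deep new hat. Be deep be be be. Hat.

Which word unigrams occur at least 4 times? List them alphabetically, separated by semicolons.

Unigram counts meeting the condition (at least 4 times):
  be: 7
  new: 5

be; new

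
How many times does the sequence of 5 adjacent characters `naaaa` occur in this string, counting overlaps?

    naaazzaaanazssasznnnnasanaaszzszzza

0

Sliding a length-5 window over the 35 characters (31 positions):
  (no match at any position)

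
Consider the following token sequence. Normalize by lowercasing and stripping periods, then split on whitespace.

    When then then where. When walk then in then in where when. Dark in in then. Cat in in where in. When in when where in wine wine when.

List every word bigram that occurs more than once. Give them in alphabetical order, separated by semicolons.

in in; in then; in when; in where; then in; where in; where when

Bigram counts meeting the condition (more than once):
  in in: 2
  in then: 2
  in when: 2
  in where: 2
  then in: 2
  where in: 2
  where when: 2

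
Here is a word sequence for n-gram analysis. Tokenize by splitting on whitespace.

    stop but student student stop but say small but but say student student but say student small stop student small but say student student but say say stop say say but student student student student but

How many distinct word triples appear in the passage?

26

36 tokens → 34 trigram windows in total.
Repeated trigrams (each contributes count−1 duplicates):
  but say student: 3
  student student but: 3
  but student student: 2
  say student student: 2
  student but say: 2
  student student student: 2
8 duplicate windows → 34 − 8 = 26 distinct.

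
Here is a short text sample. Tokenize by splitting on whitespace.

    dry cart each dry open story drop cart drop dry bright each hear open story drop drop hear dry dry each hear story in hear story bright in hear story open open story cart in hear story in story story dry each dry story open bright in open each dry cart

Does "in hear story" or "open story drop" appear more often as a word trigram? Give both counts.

"in hear story" (3 vs 2)

"in hear story": 3 occurrences
"open story drop": 2 occurrences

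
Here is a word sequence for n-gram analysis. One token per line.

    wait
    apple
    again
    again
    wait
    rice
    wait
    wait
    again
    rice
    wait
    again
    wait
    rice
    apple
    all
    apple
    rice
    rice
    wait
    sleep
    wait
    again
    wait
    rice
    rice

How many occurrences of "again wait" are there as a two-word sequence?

3

Scanning the 25 overlapping bigram windows for "again wait":
  position 4–5: again wait
  position 12–13: again wait
  position 23–24: again wait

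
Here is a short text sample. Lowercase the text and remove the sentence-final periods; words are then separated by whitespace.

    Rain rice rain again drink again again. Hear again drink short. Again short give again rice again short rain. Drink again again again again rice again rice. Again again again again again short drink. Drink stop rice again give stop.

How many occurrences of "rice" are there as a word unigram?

5

Scanning the 40 tokens for "rice":
  position 2: rice
  position 16: rice
  position 25: rice
  position 27: rice
  position 37: rice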